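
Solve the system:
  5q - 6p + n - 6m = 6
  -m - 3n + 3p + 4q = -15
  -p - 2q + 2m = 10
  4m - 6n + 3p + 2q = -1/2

Row-reduce:
R1 ← R1 / (-6).
R2 ← R2 + 1·R1.
R3 ← R3 − 2·R1.
R4 ← R4 − 4·R1.
R2 ← R2 / (-19/6).
R1 ← R1 + 1/6·R2.
R3 ← R3 − 1/3·R2.
R4 ← R4 + 16/3·R2.
R3 ← R3 / (-49/19).
R1 ← R1 − 15/19·R3.
R2 ← R2 + 24/19·R3.
R4 ← R4 + 147/19·R3.
Row 4 reduces to 0 = -1/2, a contradiction. The system is inconsistent.

no solution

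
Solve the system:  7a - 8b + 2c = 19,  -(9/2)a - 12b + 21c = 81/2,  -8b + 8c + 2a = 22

Row-reduce:
R1 ← R1 / (7).
R2 ← R2 + 9/2·R1.
R3 ← R3 − 2·R1.
R2 ← R2 / (-120/7).
R1 ← R1 + 8/7·R2.
R3 ← R3 + 40/7·R2.
Row 3 reduces to 0 = -1, a contradiction. The system is inconsistent.

no solution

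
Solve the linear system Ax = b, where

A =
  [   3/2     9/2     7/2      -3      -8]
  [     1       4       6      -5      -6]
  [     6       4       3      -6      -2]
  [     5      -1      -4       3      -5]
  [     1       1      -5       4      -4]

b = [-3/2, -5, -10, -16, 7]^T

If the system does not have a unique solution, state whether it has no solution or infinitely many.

Row-reduce:
R1 ← R1 / (3/2).
R2 ← R2 − 1·R1.
R3 ← R3 − 6·R1.
R4 ← R4 − 5·R1.
R5 ← R5 − 1·R1.
R1 ← R1 − 3·R2.
R3 ← R3 + 14·R2.
R4 ← R4 + 16·R2.
R5 ← R5 + 2·R2.
R3 ← R3 / (121/3).
R1 ← R1 + 26/3·R3.
R2 ← R2 − 11/3·R3.
R4 ← R4 − 43·R3.
R4 ← R4 / (409/121).
R1 ← R1 + 89/121·R4.
R2 ← R2 − 3/11·R4.
R3 ← R3 + 108/121·R4.
Rank is 4 with 5 unknowns, leaving x_5 free.

infinitely many solutions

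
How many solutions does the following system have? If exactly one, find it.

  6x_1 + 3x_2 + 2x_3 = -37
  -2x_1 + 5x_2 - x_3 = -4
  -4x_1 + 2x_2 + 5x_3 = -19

x_1 = -3, x_2 = -3, x_3 = -5

Row-reduce the augmented matrix:
R1 ← R1 / (6).
R2 ← R2 + 2·R1.
R3 ← R3 + 4·R1.
R2 ← R2 / (6).
R1 ← R1 − 1/2·R2.
R3 ← R3 − 4·R2.
R3 ← R3 / (59/9).
R1 ← R1 − 13/36·R3.
R2 ← R2 + 1/18·R3.
Reading off the reduced rows gives x_1 = -3, x_2 = -3, x_3 = -5.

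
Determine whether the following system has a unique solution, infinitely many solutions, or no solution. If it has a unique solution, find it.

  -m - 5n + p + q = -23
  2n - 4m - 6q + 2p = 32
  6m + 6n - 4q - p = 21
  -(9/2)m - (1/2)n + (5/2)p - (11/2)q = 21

Row-reduce:
R1 ← R1 / (-1).
R2 ← R2 + 4·R1.
R3 ← R3 − 6·R1.
R4 ← R4 + 9/2·R1.
R2 ← R2 / (22).
R1 ← R1 − 5·R2.
R3 ← R3 + 24·R2.
R4 ← R4 − 22·R2.
R3 ← R3 / (31/11).
R1 ← R1 + 6/11·R3.
R2 ← R2 + 1/11·R3.
Row 4 reduces to 0 = 1/2, a contradiction. The system is inconsistent.

no solution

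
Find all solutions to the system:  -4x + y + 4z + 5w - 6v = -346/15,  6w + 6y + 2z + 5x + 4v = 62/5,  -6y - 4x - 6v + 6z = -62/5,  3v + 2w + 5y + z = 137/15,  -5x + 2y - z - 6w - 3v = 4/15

Row-reduce the augmented matrix:
R1 ← R1 / (-4).
R2 ← R2 − 5·R1.
R3 ← R3 + 4·R1.
R5 ← R5 + 5·R1.
R2 ← R2 / (29/4).
R1 ← R1 + 1/4·R2.
R3 ← R3 + 7·R2.
R4 ← R4 − 5·R2.
R5 ← R5 − 3/4·R2.
R3 ← R3 / (254/29).
R1 ← R1 + 22/29·R3.
R2 ← R2 − 28/29·R3.
R4 ← R4 + 111/29·R3.
R5 ← R5 + 195/29·R3.
R4 ← R4 / (-440/127).
R1 ← R1 + 30/127·R4.
R2 ← R2 − 119/127·R4.
R3 ← R3 − 99/127·R4.
R5 ← R5 + 1051/127·R4.
R5 ← R5 / (-157/22).
R1 ← R1 − 9/11·R5.
R2 ← R2 − 21/22·R5.
R3 ← R3 − 1/2·R5.
R4 ← R4 + 25/22·R5.
Reading off the reduced rows gives x = 8/5, y = 1, z = 7/3, w = -13/5, v = 7/3.

x = 8/5, y = 1, z = 7/3, w = -13/5, v = 7/3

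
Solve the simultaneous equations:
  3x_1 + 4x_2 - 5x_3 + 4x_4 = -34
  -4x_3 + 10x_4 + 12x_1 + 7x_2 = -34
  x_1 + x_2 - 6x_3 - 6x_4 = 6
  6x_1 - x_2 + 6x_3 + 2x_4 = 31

no solution

Row-reduce:
R1 ← R1 / (3).
R2 ← R2 − 12·R1.
R3 ← R3 − 1·R1.
R4 ← R4 − 6·R1.
R2 ← R2 / (-9).
R1 ← R1 − 4/3·R2.
R3 ← R3 + 1/3·R2.
R4 ← R4 + 9·R2.
R3 ← R3 / (-133/27).
R1 ← R1 − 19/27·R3.
R2 ← R2 + 16/9·R3.
Row 4 reduces to 0 = -3, a contradiction. The system is inconsistent.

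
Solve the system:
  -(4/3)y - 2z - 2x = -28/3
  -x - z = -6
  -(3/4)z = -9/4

x = 3, y = -2, z = 3

Row-reduce the augmented matrix:
R1 ← R1 / (-2).
R2 ← R2 + 1·R1.
R2 ← R2 / (2/3).
R1 ← R1 − 2/3·R2.
R3 ← R3 / (-3/4).
R1 ← R1 − 1·R3.
Reading off the reduced rows gives x = 3, y = -2, z = 3.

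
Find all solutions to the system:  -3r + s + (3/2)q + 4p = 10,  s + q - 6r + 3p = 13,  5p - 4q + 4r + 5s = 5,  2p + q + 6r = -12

no solution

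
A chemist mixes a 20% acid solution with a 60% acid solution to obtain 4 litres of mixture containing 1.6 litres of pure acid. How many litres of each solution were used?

Let a = litres of solution A, b = litres of solution B.
  a + b = 4
  (1/5)a + (3/5)b = 8/5
Row-reduce the augmented matrix:
R2 ← R2 − 1/5·R1.
R2 ← R2 / (2/5).
R1 ← R1 − 1·R2.
Reading off the reduced rows gives a = 2, b = 2.

litres of solution A: 2, litres of solution B: 2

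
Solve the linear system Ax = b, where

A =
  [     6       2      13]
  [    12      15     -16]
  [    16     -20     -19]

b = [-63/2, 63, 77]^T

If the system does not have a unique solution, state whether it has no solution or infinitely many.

Row-reduce the augmented matrix:
R1 ← R1 / (6).
R2 ← R2 − 12·R1.
R3 ← R3 − 16·R1.
R2 ← R2 / (11).
R1 ← R1 − 1/3·R2.
R3 ← R3 + 76/3·R2.
R3 ← R3 / (-4963/33).
R1 ← R1 − 227/66·R3.
R2 ← R2 + 42/11·R3.
Reading off the reduced rows gives x_1 = 5/4, x_2 = 0, x_3 = -3.

x_1 = 5/4, x_2 = 0, x_3 = -3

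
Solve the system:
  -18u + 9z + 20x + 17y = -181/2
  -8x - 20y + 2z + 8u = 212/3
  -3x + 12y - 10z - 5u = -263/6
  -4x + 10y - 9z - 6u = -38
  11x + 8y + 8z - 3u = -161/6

x = -5/2, y = -3/2, z = 7/3, u = 2

Row-reduce the augmented matrix:
R1 ← R1 / (20).
R2 ← R2 + 8·R1.
R3 ← R3 + 3·R1.
R4 ← R4 + 4·R1.
R5 ← R5 − 11·R1.
R2 ← R2 / (-66/5).
R1 ← R1 − 17/20·R2.
R3 ← R3 − 291/20·R2.
R4 ← R4 − 67/5·R2.
R5 ← R5 + 27/20·R2.
R3 ← R3 / (-109/44).
R1 ← R1 − 107/132·R3.
R2 ← R2 + 14/33·R3.
R4 ← R4 + 50/33·R3.
R5 ← R5 − 109/44·R3.
R4 ← R4 / (-1510/327).
R1 ← R1 + 1007/327·R4.
R2 ← R2 − 362/327·R4.
R3 ← R3 − 300/109·R4.
R5 reduces to 0 = 0, so the extra equation is consistent.
Reading off the reduced rows gives x = -5/2, y = -3/2, z = 7/3, u = 2.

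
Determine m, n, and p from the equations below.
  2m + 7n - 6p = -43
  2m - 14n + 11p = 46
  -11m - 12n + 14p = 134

m = -6, n = -1, p = 4

Row-reduce the augmented matrix:
R1 ← R1 / (2).
R2 ← R2 − 2·R1.
R3 ← R3 + 11·R1.
R2 ← R2 / (-21).
R1 ← R1 − 7/2·R2.
R3 ← R3 − 53/2·R2.
R3 ← R3 / (103/42).
R1 ← R1 + 1/6·R3.
R2 ← R2 + 17/21·R3.
Reading off the reduced rows gives m = -6, n = -1, p = 4.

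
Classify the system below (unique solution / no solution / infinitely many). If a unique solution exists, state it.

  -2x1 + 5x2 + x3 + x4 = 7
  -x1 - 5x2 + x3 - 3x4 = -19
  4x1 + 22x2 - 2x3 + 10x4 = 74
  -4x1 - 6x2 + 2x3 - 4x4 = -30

Row-reduce:
R1 ← R1 / (-2).
R2 ← R2 + 1·R1.
R3 ← R3 − 4·R1.
R4 ← R4 + 4·R1.
R2 ← R2 / (-15/2).
R1 ← R1 + 5/2·R2.
R3 ← R3 − 32·R2.
R4 ← R4 + 16·R2.
R3 ← R3 / (32/15).
R1 ← R1 + 2/3·R3.
R2 ← R2 + 1/15·R3.
R4 ← R4 + 16/15·R3.
Rank is 3 with 4 unknowns, leaving x4 free.

infinitely many solutions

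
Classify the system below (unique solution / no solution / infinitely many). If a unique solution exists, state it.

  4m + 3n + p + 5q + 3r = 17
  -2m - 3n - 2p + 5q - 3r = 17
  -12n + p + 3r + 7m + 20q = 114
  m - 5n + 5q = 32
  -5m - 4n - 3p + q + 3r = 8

Row-reduce:
R1 ← R1 / (4).
R2 ← R2 + 2·R1.
R3 ← R3 − 7·R1.
R4 ← R4 − 1·R1.
R5 ← R5 + 5·R1.
R2 ← R2 / (-3/2).
R1 ← R1 − 3/4·R2.
R3 ← R3 + 69/4·R2.
R4 ← R4 + 23/4·R2.
R5 ← R5 + 1/4·R2.
R3 ← R3 / (33/2).
R1 ← R1 + 1/2·R3.
R2 ← R2 − 1·R3.
R4 ← R4 − 11/2·R3.
R5 ← R5 + 3/2·R3.
Swap R4 and R5.
R4 ← R4 / (-9/11).
R1 ← R1 − 30/11·R4.
R2 ← R2 + 5/11·R4.
R3 ← R3 + 50/11·R4.
Row 5 reduces to 0 = -1/3, a contradiction. The system is inconsistent.

no solution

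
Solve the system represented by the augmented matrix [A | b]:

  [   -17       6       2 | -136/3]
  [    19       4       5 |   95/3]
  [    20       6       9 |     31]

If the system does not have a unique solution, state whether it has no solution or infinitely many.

x_1 = 2, x_2 = -2, x_3 = 1/3

Row-reduce the augmented matrix:
R1 ← R1 / (-17).
R2 ← R2 − 19·R1.
R3 ← R3 − 20·R1.
R2 ← R2 / (182/17).
R1 ← R1 + 6/17·R2.
R3 ← R3 − 222/17·R2.
R3 ← R3 / (230/91).
R1 ← R1 − 11/91·R3.
R2 ← R2 − 123/182·R3.
Reading off the reduced rows gives x_1 = 2, x_2 = -2, x_3 = 1/3.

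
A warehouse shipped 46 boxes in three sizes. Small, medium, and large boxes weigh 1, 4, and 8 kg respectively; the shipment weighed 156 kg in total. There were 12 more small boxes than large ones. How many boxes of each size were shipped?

Let s = small boxes, m = medium boxes, l = large boxes.
  m + s + l = 46
  s + 4m + 8l = 156
  s - l = 12
Row-reduce the augmented matrix:
R2 ← R2 − 1·R1.
R3 ← R3 − 1·R1.
R2 ← R2 / (3).
R1 ← R1 − 1·R2.
R3 ← R3 + 1·R2.
R3 ← R3 / (1/3).
R1 ← R1 + 4/3·R3.
R2 ← R2 − 7/3·R3.
Reading off the reduced rows gives s = 20, m = 18, l = 8.

small boxes: 20, medium boxes: 18, large boxes: 8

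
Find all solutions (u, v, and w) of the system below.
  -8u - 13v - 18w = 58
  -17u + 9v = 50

infinitely many solutions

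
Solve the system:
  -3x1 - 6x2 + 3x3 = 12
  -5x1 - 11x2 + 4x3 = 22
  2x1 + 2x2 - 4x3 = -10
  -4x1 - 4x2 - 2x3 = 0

Row-reduce:
R1 ← R1 / (-3).
R2 ← R2 + 5·R1.
R3 ← R3 − 2·R1.
R4 ← R4 + 4·R1.
R2 ← R2 / (-1).
R1 ← R1 − 2·R2.
R3 ← R3 + 2·R2.
R4 ← R4 − 4·R2.
Swap R3 and R4.
R3 ← R3 / (-10).
R1 ← R1 + 3·R3.
R2 ← R2 − 1·R3.
Row 4 reduces to 0 = -6, a contradiction. The system is inconsistent.

no solution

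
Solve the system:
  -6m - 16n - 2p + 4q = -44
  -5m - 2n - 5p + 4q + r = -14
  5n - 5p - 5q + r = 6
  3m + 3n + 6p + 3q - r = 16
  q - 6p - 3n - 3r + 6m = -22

Row-reduce:
R1 ← R1 / (-6).
R2 ← R2 + 5·R1.
R4 ← R4 − 3·R1.
R5 ← R5 − 6·R1.
R2 ← R2 / (34/3).
R1 ← R1 − 8/3·R2.
R3 ← R3 − 5·R2.
R4 ← R4 + 5·R2.
R5 ← R5 + 19·R2.
R3 ← R3 / (-60/17).
R1 ← R1 − 19/17·R3.
R2 ← R2 + 5/17·R3.
R4 ← R4 − 60/17·R3.
R5 ← R5 + 231/17·R3.
Swap R4 and R5.
R4 ← R4 / (53/2).
R1 ← R1 + 5/2·R4.
R2 ← R2 − 1/2·R4.
R3 ← R3 − 3/2·R4.
Rank is 4 with 5 unknowns, leaving r free.

infinitely many solutions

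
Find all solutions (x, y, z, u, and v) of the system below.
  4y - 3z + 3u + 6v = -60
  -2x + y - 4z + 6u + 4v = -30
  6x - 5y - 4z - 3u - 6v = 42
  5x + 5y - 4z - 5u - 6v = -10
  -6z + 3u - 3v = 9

Row-reduce the augmented matrix:
Swap R1 and R2.
R1 ← R1 / (-2).
R3 ← R3 − 6·R1.
R4 ← R4 − 5·R1.
R2 ← R2 / (4).
R1 ← R1 + 1/2·R2.
R3 ← R3 + 2·R2.
R4 ← R4 − 15/2·R2.
R3 ← R3 / (-35/2).
R1 ← R1 − 13/8·R3.
R2 ← R2 + 3/4·R3.
R4 ← R4 + 67/8·R3.
R5 ← R5 + 6·R3.
R4 ← R4 / (-493/140).
R1 ← R1 + 153/140·R4.
R2 ← R2 − 3/70·R4.
R3 ← R3 + 33/35·R4.
R5 ← R5 + 93/35·R4.
R5 ← R5 / (1299/493).
R1 ← R1 − 92/29·R5.
R2 ← R2 − 480/493·R5.
R3 ← R3 − 1272/493·R5.
R4 ← R4 − 1618/493·R5.
Reading off the reduced rows gives x = -4, y = -6, z = 0, u = -2, v = -5.

x = -4, y = -6, z = 0, u = -2, v = -5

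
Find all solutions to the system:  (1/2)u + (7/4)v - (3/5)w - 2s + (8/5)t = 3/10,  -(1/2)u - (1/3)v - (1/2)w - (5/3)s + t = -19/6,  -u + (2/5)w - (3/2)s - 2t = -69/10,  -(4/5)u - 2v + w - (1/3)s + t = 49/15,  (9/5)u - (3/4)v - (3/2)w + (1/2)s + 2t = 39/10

u = 3, v = 0, w = 4, s = 1, t = 2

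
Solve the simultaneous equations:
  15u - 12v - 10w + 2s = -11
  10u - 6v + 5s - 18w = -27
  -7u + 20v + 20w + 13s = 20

infinitely many solutions

Row-reduce:
R1 ← R1 / (15).
R2 ← R2 − 10·R1.
R3 ← R3 + 7·R1.
R2 ← R2 / (2).
R1 ← R1 + 4/5·R2.
R3 ← R3 − 72/5·R2.
R3 ← R3 / (1454/15).
R1 ← R1 + 26/5·R3.
R2 ← R2 + 17/3·R3.
Rank is 3 with 4 unknowns, leaving s free.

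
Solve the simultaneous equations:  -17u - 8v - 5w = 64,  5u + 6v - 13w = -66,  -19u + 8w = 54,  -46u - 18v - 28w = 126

u = -2, v = -5, w = 2

Row-reduce the augmented matrix:
R1 ← R1 / (-17).
R2 ← R2 − 5·R1.
R3 ← R3 + 19·R1.
R4 ← R4 + 46·R1.
R2 ← R2 / (62/17).
R1 ← R1 − 8/17·R2.
R3 ← R3 − 152/17·R2.
R4 ← R4 − 62/17·R2.
R3 ← R3 / (1521/31).
R1 ← R1 − 67/31·R3.
R2 ← R2 + 123/31·R3.
R4 reduces to 0 = 0, so the extra equation is consistent.
Reading off the reduced rows gives u = -2, v = -5, w = 2.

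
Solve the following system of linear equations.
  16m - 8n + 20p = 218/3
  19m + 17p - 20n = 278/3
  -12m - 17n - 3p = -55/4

Row-reduce the augmented matrix:
R1 ← R1 / (16).
R2 ← R2 − 19·R1.
R3 ← R3 + 12·R1.
R2 ← R2 / (-21/2).
R1 ← R1 + 1/2·R2.
R3 ← R3 + 23·R2.
R3 ← R3 / (375/14).
R1 ← R1 − 11/7·R3.
R2 ← R2 − 9/14·R3.
Reading off the reduced rows gives m = 8/3, n = -5/4, p = 1.

m = 8/3, n = -5/4, p = 1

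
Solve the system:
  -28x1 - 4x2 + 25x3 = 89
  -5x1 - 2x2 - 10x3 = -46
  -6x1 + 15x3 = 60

Row-reduce:
R1 ← R1 / (-28).
R2 ← R2 + 5·R1.
R3 ← R3 + 6·R1.
R2 ← R2 / (-9/7).
R1 ← R1 − 1/7·R2.
R3 ← R3 − 6/7·R2.
Row 3 reduces to 0 = -1/3, a contradiction. The system is inconsistent.

no solution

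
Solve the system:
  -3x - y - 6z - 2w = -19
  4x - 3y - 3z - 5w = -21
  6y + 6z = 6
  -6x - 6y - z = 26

x = -2, y = -3, z = 4, w = 2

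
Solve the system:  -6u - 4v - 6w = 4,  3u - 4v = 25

infinitely many solutions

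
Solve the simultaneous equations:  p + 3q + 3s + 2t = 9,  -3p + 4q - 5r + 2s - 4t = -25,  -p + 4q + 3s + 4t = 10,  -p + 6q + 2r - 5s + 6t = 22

Row-reduce:
R2 ← R2 + 3·R1.
R3 ← R3 + 1·R1.
R4 ← R4 + 1·R1.
R2 ← R2 / (13).
R1 ← R1 − 3·R2.
R3 ← R3 − 7·R2.
R4 ← R4 − 9·R2.
R3 ← R3 / (35/13).
R1 ← R1 − 15/13·R3.
R2 ← R2 + 5/13·R3.
R4 ← R4 − 71/13·R3.
R4 ← R4 / (-342/35).
R1 ← R1 − 3/7·R4.
R2 ← R2 − 6/7·R4.
R3 ← R3 − 1/35·R4.
Rank is 4 with 5 unknowns, leaving t free.

infinitely many solutions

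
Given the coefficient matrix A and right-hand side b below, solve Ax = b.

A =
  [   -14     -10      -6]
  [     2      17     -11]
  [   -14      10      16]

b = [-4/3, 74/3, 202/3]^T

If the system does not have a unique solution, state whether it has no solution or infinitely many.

x_1 = -2, x_2 = 7/3, x_3 = 1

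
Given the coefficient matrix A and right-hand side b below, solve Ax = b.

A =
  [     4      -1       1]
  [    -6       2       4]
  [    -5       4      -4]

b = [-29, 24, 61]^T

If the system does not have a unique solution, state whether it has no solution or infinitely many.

x_1 = -5, x_2 = 5, x_3 = -4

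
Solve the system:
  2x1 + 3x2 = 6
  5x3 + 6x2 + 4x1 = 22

infinitely many solutions

Row-reduce:
R1 ← R1 / (2).
R2 ← R2 − 4·R1.
R2 ← R2 / (5).
Rank is 2 with 3 unknowns, leaving x2 free.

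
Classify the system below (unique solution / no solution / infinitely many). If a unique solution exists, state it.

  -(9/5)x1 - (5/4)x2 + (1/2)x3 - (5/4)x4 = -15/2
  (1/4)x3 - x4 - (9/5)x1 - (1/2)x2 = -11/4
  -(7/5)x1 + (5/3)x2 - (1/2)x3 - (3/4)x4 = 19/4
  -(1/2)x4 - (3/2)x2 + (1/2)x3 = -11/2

Row-reduce:
R1 ← R1 / (-9/5).
R2 ← R2 + 9/5·R1.
R3 ← R3 + 7/5·R1.
R2 ← R2 / (3/4).
R1 ← R1 − 25/36·R2.
R3 ← R3 − 95/36·R2.
R4 ← R4 + 3/2·R2.
R3 ← R3 / (-1/108).
R1 ← R1 + 5/108·R3.
R2 ← R2 + 1/3·R3.
Row 4 reduces to 0 = 4, a contradiction. The system is inconsistent.

no solution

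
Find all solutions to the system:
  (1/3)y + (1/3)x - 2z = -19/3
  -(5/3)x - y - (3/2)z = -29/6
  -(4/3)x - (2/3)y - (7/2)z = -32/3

Row-reduce:
R1 ← R1 / (1/3).
R2 ← R2 + 5/3·R1.
R3 ← R3 + 4/3·R1.
R2 ← R2 / (2/3).
R1 ← R1 − 1·R2.
R3 ← R3 − 2/3·R2.
Row 3 reduces to 0 = 1/2, a contradiction. The system is inconsistent.

no solution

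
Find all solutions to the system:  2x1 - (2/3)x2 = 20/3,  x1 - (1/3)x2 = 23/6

no solution

Row-reduce:
R1 ← R1 / (2).
R2 ← R2 − 1·R1.
Row 2 reduces to 0 = 1/2, a contradiction. The system is inconsistent.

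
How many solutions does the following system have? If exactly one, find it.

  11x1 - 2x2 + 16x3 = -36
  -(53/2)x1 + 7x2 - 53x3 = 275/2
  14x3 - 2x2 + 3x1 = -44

no solution

Row-reduce:
R1 ← R1 / (11).
R2 ← R2 + 53/2·R1.
R3 ← R3 − 3·R1.
R2 ← R2 / (24/11).
R1 ← R1 + 2/11·R2.
R3 ← R3 + 16/11·R2.
Row 3 reduces to 0 = -1/3, a contradiction. The system is inconsistent.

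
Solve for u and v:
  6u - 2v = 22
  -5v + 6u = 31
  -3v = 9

u = 8/3, v = -3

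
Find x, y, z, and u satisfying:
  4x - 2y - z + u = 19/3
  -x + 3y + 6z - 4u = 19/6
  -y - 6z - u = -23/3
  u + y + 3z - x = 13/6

Row-reduce the augmented matrix:
R1 ← R1 / (4).
R2 ← R2 + 1·R1.
R4 ← R4 + 1·R1.
R2 ← R2 / (5/2).
R1 ← R1 + 1/2·R2.
R3 ← R3 + 1·R2.
R4 ← R4 − 1/2·R2.
R3 ← R3 / (-37/10).
R1 ← R1 − 9/10·R3.
R2 ← R2 − 23/10·R3.
R4 ← R4 − 8/5·R3.
R4 ← R4 / (34/37).
R1 ← R1 + 41/37·R4.
R2 ← R2 + 113/37·R4.
R3 ← R3 − 25/37·R4.
Reading off the reduced rows gives x = 3/2, y = -2/3, z = 4/3, u = 1/3.

x = 3/2, y = -2/3, z = 4/3, u = 1/3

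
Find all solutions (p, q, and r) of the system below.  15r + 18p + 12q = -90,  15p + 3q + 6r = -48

Row-reduce:
R1 ← R1 / (18).
R2 ← R2 − 15·R1.
R2 ← R2 / (-7).
R1 ← R1 − 2/3·R2.
Rank is 2 with 3 unknowns, leaving r free.

infinitely many solutions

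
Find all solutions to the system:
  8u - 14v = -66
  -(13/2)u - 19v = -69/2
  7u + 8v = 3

Row-reduce:
R1 ← R1 / (8).
R2 ← R2 + 13/2·R1.
R3 ← R3 − 7·R1.
R2 ← R2 / (-243/8).
R1 ← R1 + 7/4·R2.
R3 ← R3 − 81/4·R2.
Row 3 reduces to 0 = 2, a contradiction. The system is inconsistent.

no solution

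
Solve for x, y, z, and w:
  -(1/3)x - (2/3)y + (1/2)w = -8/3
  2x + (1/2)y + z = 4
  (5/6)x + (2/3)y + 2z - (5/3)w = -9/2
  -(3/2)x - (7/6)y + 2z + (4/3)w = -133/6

x = 5, y = 0, z = -6, w = -2

Row-reduce the augmented matrix:
R1 ← R1 / (-1/3).
R2 ← R2 − 2·R1.
R3 ← R3 − 5/6·R1.
R4 ← R4 + 3/2·R1.
R2 ← R2 / (-7/2).
R1 ← R1 − 2·R2.
R3 ← R3 + 1·R2.
R4 ← R4 − 11/6·R2.
R3 ← R3 / (12/7).
R1 ← R1 − 4/7·R3.
R2 ← R2 + 2/7·R3.
R4 ← R4 − 53/21·R3.
R4 ← R4 / (1093/432).
R1 ← R1 − 23/36·R4.
R2 ← R2 + 77/72·R4.
R3 ← R3 + 107/144·R4.
Reading off the reduced rows gives x = 5, y = 0, z = -6, w = -2.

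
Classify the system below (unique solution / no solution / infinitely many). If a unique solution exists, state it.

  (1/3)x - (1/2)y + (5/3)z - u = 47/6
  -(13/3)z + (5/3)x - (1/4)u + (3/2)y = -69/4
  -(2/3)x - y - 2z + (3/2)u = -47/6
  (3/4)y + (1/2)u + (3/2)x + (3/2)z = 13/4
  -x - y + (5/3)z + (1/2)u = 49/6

no solution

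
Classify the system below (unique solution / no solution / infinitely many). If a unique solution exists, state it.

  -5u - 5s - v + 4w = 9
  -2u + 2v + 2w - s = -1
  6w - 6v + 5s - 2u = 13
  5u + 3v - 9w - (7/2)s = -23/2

infinitely many solutions

Row-reduce:
R1 ← R1 / (-5).
R2 ← R2 + 2·R1.
R3 ← R3 + 2·R1.
R4 ← R4 − 5·R1.
R2 ← R2 / (12/5).
R1 ← R1 − 1/5·R2.
R3 ← R3 + 28/5·R2.
R4 ← R4 − 2·R2.
R3 ← R3 / (16/3).
R1 ← R1 + 5/6·R3.
R2 ← R2 − 1/6·R3.
R4 ← R4 + 16/3·R3.
Rank is 3 with 4 unknowns, leaving s free.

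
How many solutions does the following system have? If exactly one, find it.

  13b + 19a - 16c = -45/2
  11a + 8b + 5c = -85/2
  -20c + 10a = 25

a = -3/2, b = -2, c = -2

Row-reduce the augmented matrix:
R1 ← R1 / (19).
R2 ← R2 − 11·R1.
R3 ← R3 − 10·R1.
R2 ← R2 / (9/19).
R1 ← R1 − 13/19·R2.
R3 ← R3 + 130/19·R2.
R3 ← R3 / (1750/9).
R1 ← R1 + 193/9·R3.
R2 ← R2 − 271/9·R3.
Reading off the reduced rows gives a = -3/2, b = -2, c = -2.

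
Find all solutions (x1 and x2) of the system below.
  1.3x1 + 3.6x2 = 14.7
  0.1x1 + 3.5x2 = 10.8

x1 = 3, x2 = 3

Row-reduce the augmented matrix:
R1 ← R1 / (13/10).
R2 ← R2 − 1/10·R1.
R2 ← R2 / (419/130).
R1 ← R1 − 36/13·R2.
Reading off the reduced rows gives x1 = 3, x2 = 3.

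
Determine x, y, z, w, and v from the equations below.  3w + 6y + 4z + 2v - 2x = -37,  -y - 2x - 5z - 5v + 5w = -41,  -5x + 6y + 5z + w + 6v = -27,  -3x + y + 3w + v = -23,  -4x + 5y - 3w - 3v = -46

Row-reduce the augmented matrix:
R1 ← R1 / (-2).
R2 ← R2 + 2·R1.
R3 ← R3 + 5·R1.
R4 ← R4 + 3·R1.
R5 ← R5 + 4·R1.
R2 ← R2 / (-7).
R1 ← R1 + 3·R2.
R3 ← R3 + 9·R2.
R4 ← R4 + 8·R2.
R5 ← R5 + 7·R2.
R3 ← R3 / (46/7).
R1 ← R1 − 13/7·R3.
R2 ← R2 − 9/7·R3.
R4 ← R4 − 30/7·R3.
R5 ← R5 − 1·R3.
R4 ← R4 / (49/23).
R1 ← R1 − 19/92·R4.
R2 ← R2 − 137/92·R4.
R3 ← R3 + 127/92·R4.
R5 ← R5 + 885/92·R4.
R5 ← R5 / (-190/49).
R1 ← R1 + 38/49·R5.
R2 ← R2 + 29/49·R5.
R3 ← R3 − 58/49·R5.
R4 ← R4 + 12/49·R5.
Reading off the reduced rows gives x = 5, y = -4, z = -1, w = -3, v = 5.

x = 5, y = -4, z = -1, w = -3, v = 5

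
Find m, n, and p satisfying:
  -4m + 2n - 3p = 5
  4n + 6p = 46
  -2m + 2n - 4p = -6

Row-reduce the augmented matrix:
R1 ← R1 / (-4).
R3 ← R3 + 2·R1.
R2 ← R2 / (4).
R1 ← R1 + 1/2·R2.
R3 ← R3 − 1·R2.
R3 ← R3 / (-4).
R1 ← R1 − 3/2·R3.
R2 ← R2 − 3/2·R3.
Reading off the reduced rows gives m = -3, n = 4, p = 5.

m = -3, n = 4, p = 5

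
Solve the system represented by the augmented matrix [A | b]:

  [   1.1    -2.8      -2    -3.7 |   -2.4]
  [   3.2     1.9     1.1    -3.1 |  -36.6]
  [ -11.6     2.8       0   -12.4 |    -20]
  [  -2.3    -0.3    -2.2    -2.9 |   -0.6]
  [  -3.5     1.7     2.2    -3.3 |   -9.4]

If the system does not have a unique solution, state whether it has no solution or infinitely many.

Row-reduce the augmented matrix:
R1 ← R1 / (11/10).
R2 ← R2 − 16/5·R1.
R3 ← R3 + 58/5·R1.
R4 ← R4 + 23/10·R1.
R5 ← R5 + 7/2·R1.
R2 ← R2 / (221/22).
R1 ← R1 + 28/11·R2.
R3 ← R3 + 294/11·R2.
R4 ← R4 + 677/110·R2.
R5 ← R5 + 793/110·R2.
R3 ← R3 / (-2966/1105).
R1 ← R1 + 72/1105·R3.
R2 ← R2 − 761/1105·R3.
R4 ← R4 + 23683/11050·R3.
R5 ← R5 − 681/850·R3.
R4 ← R4 / (698281/37075).
R1 ← R1 + 4957/7415·R4.
R2 ← R2 + 53374/7415·R4.
R3 ← R3 − 17143/1483·R4.
R5 ← R5 + 698281/37075·R4.
R5 reduces to 0 = 0, so the extra equation is consistent.
Reading off the reduced rows gives x_1 = -4, x_2 = -6, x_3 = 0, x_4 = 4.

x_1 = -4, x_2 = -6, x_3 = 0, x_4 = 4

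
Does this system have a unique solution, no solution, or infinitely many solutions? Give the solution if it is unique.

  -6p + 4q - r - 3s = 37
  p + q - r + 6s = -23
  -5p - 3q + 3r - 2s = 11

infinitely many solutions

Row-reduce:
R1 ← R1 / (-6).
R2 ← R2 − 1·R1.
R3 ← R3 + 5·R1.
R2 ← R2 / (5/3).
R1 ← R1 + 2/3·R2.
R3 ← R3 + 19/3·R2.
R3 ← R3 / (-3/5).
R1 ← R1 + 3/10·R3.
R2 ← R2 + 7/10·R3.
Rank is 3 with 4 unknowns, leaving s free.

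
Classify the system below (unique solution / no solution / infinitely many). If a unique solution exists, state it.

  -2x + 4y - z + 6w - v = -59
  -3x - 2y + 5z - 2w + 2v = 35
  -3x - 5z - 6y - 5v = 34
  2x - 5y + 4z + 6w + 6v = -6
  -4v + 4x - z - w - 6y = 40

x = -1, y = -6, z = 2, w = -6, v = -1

Row-reduce the augmented matrix:
R1 ← R1 / (-2).
R2 ← R2 + 3·R1.
R3 ← R3 + 3·R1.
R4 ← R4 − 2·R1.
R5 ← R5 − 4·R1.
R2 ← R2 / (-8).
R1 ← R1 + 2·R2.
R3 ← R3 + 12·R2.
R4 ← R4 + 1·R2.
R5 ← R5 − 2·R2.
R3 ← R3 / (-53/4).
R1 ← R1 + 9/8·R3.
R2 ← R2 + 13/16·R3.
R4 ← R4 − 35/16·R3.
R5 ← R5 + 11/8·R3.
R4 ← R4 / (1549/106).
R1 ← R1 + 47/53·R4.
R2 ← R2 − 97/106·R4.
R3 ← R3 + 30/53·R4.
R5 ← R5 − 396/53·R4.
R5 ← R5 / (-18003/3098).
R1 ← R1 − 863/1549·R5.
R2 ← R2 + 149/1549·R5.
R3 ← R3 − 1210/1549·R5.
R4 ← R4 − 661/3098·R5.
Reading off the reduced rows gives x = -1, y = -6, z = 2, w = -6, v = -1.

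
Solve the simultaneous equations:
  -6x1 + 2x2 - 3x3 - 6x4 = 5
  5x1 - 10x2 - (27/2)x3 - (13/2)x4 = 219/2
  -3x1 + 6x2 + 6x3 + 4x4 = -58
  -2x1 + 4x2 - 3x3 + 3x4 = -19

no solution

Row-reduce:
R1 ← R1 / (-6).
R2 ← R2 − 5·R1.
R3 ← R3 + 3·R1.
R4 ← R4 + 2·R1.
R2 ← R2 / (-25/3).
R1 ← R1 + 1/3·R2.
R3 ← R3 − 5·R2.
R4 ← R4 − 10/3·R2.
R3 ← R3 / (-21/10).
R1 ← R1 − 57/50·R3.
R2 ← R2 − 48/25·R3.
R4 ← R4 + 42/5·R3.
Row 4 reduces to 0 = -6, a contradiction. The system is inconsistent.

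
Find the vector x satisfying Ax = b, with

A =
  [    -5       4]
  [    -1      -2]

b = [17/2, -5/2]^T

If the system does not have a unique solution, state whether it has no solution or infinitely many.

Row-reduce the augmented matrix:
R1 ← R1 / (-5).
R2 ← R2 + 1·R1.
R2 ← R2 / (-14/5).
R1 ← R1 + 4/5·R2.
Reading off the reduced rows gives x_1 = -1/2, x_2 = 3/2.

x_1 = -1/2, x_2 = 3/2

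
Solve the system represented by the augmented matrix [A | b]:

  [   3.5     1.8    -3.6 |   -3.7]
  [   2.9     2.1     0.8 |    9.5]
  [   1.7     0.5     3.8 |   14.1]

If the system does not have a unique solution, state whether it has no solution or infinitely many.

Row-reduce the augmented matrix:
R1 ← R1 / (7/2).
R2 ← R2 − 29/10·R1.
R3 ← R3 − 17/10·R1.
R2 ← R2 / (213/350).
R1 ← R1 − 18/35·R2.
R3 ← R3 + 131/350·R2.
R3 ← R3 / (8387/1065).
R1 ← R1 + 300/71·R3.
R2 ← R2 − 1324/213·R3.
Reading off the reduced rows gives x_1 = 1, x_2 = 2, x_3 = 3.

x_1 = 1, x_2 = 2, x_3 = 3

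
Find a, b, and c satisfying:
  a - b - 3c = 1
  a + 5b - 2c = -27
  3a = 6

a = 2, b = -5, c = 2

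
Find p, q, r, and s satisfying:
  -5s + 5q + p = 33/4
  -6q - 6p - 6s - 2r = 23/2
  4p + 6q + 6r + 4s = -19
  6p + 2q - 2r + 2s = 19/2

p = 2, q = -1, r = -2, s = -9/4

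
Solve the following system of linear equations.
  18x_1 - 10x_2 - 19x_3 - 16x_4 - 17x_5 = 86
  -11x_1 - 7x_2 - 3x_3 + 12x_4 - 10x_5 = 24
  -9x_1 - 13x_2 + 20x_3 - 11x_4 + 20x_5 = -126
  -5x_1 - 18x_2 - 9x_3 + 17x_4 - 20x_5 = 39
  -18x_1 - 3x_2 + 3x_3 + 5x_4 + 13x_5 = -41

Row-reduce the augmented matrix:
R1 ← R1 / (18).
R2 ← R2 + 11·R1.
R3 ← R3 + 9·R1.
R4 ← R4 + 5·R1.
R5 ← R5 + 18·R1.
R2 ← R2 / (-118/9).
R1 ← R1 + 5/9·R2.
R3 ← R3 + 18·R2.
R4 ← R4 + 187/9·R2.
R5 ← R5 + 13·R2.
R3 ← R3 / (1803/59).
R1 ← R1 + 103/236·R3.
R2 ← R2 − 263/236·R3.
R4 ← R4 − 2095/236·R3.
R5 ← R5 + 357/236·R3.
R4 ← R4 / (111349/7212).
R1 ← R1 + 9361/7212·R4.
R2 ← R2 − 4577/7212·R4.
R3 ← R3 + 1301/1803·R4.
R5 ← R5 + 34365/2404·R4.
R5 ← R5 / (1623018/111349).
R1 ← R1 − 17490/111349·R5.
R2 ← R2 − 30571/111349·R5.
R3 ← R3 − 123689/111349·R5.
R4 ← R4 + 28003/111349·R5.
Reading off the reduced rows gives x_1 = -1, x_2 = 2, x_3 = -3, x_4 = -1, x_5 = -3.

x_1 = -1, x_2 = 2, x_3 = -3, x_4 = -1, x_5 = -3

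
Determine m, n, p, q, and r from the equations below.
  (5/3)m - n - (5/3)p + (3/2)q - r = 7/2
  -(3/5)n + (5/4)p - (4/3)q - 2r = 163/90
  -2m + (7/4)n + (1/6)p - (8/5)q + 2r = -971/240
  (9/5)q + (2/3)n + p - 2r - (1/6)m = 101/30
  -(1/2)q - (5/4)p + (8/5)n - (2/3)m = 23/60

m = -1, n = -3/4, p = -1, q = 2/3, r = -7/4

Row-reduce the augmented matrix:
R1 ← R1 / (5/3).
R3 ← R3 + 2·R1.
R4 ← R4 + 1/6·R1.
R5 ← R5 + 2/3·R1.
R2 ← R2 / (-3/5).
R1 ← R1 + 3/5·R2.
R3 ← R3 − 11/20·R2.
R4 ← R4 − 17/30·R2.
R5 ← R5 − 6/5·R2.
R3 ← R3 / (-11/16).
R1 ← R1 + 9/4·R3.
R2 ← R2 + 25/12·R3.
R4 ← R4 − 145/72·R3.
R5 ← R5 − 7/12·R3.
R4 ← R4 / (-41051/17820).
R1 ← R1 − 1841/330·R4.
R2 ← R2 − 1580/297·R4.
R3 ← R3 − 736/495·R4.
R5 ← R5 + 10199/2970·R4.
R5 ← R5 / (1063549/205255).
R1 ← R1 + 2505864/205255·R5.
R2 ← R2 + 399720/41051·R5.
R3 ← R3 + 620952/205255·R5.
R4 ← R4 − 125022/41051·R5.
Reading off the reduced rows gives m = -1, n = -3/4, p = -1, q = 2/3, r = -7/4.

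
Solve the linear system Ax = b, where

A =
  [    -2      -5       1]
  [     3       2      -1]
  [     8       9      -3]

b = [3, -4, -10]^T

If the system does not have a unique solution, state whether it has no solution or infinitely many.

no solution

Row-reduce:
R1 ← R1 / (-2).
R2 ← R2 − 3·R1.
R3 ← R3 − 8·R1.
R2 ← R2 / (-11/2).
R1 ← R1 − 5/2·R2.
R3 ← R3 + 11·R2.
Row 3 reduces to 0 = 1, a contradiction. The system is inconsistent.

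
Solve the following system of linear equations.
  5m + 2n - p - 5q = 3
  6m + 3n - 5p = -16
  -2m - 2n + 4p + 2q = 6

infinitely many solutions

Row-reduce:
R1 ← R1 / (5).
R2 ← R2 − 6·R1.
R3 ← R3 + 2·R1.
R2 ← R2 / (3/5).
R1 ← R1 − 2/5·R2.
R3 ← R3 + 6/5·R2.
R3 ← R3 / (-4).
R1 ← R1 − 7/3·R3.
R2 ← R2 + 19/3·R3.
Rank is 3 with 4 unknowns, leaving q free.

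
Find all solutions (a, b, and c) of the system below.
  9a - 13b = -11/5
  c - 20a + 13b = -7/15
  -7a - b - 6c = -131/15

Row-reduce the augmented matrix:
R1 ← R1 / (9).
R2 ← R2 + 20·R1.
R3 ← R3 + 7·R1.
R2 ← R2 / (-143/9).
R1 ← R1 + 13/9·R2.
R3 ← R3 + 100/9·R2.
R3 ← R3 / (-958/143).
R1 ← R1 + 1/11·R3.
R2 ← R2 + 9/143·R3.
Reading off the reduced rows gives a = 1/3, b = 2/5, c = 1.

a = 1/3, b = 2/5, c = 1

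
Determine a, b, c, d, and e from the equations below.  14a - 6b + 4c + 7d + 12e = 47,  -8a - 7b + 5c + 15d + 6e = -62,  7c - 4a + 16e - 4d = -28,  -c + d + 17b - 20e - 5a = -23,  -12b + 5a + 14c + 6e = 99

a = 5, b = -3, c = 4, d = -3, e = -3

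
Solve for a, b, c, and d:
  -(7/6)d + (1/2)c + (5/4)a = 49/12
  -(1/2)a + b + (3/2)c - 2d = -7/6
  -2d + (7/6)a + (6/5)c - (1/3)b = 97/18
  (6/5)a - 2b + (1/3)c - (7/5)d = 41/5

Row-reduce the augmented matrix:
R1 ← R1 / (5/4).
R2 ← R2 + 1/2·R1.
R3 ← R3 − 7/6·R1.
R4 ← R4 − 6/5·R1.
R3 ← R3 + 1/3·R2.
R4 ← R4 + 2·R2.
R3 ← R3 / (13/10).
R1 ← R1 − 2/5·R3.
R2 ← R2 − 17/10·R3.
R4 ← R4 − 244/75·R3.
R4 ← R4 / (-197/225).
R1 ← R1 + 2/5·R4.
R2 ← R2 + 1/5·R4.
R3 ← R3 + 4/3·R4.
Reading off the reduced rows gives a = 7/3, b = -2, c = 0, d = -1.

a = 7/3, b = -2, c = 0, d = -1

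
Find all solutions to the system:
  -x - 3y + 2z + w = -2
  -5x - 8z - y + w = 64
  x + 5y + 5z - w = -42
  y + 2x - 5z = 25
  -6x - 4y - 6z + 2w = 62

Row-reduce the augmented matrix:
R1 ← R1 / (-1).
R2 ← R2 + 5·R1.
R3 ← R3 − 1·R1.
R4 ← R4 − 2·R1.
R5 ← R5 + 6·R1.
R2 ← R2 / (14).
R1 ← R1 − 3·R2.
R3 ← R3 − 2·R2.
R4 ← R4 + 5·R2.
R5 ← R5 − 14·R2.
R3 ← R3 / (67/7).
R1 ← R1 − 13/7·R3.
R2 ← R2 + 9/7·R3.
R4 ← R4 + 52/7·R3.
R4 ← R4 / (68/67).
R1 ← R1 + 17/67·R4.
R2 ← R2 + 14/67·R4.
R3 ← R3 − 4/67·R4.
R5 reduces to 0 = 0, so the extra equation is consistent.
Reading off the reduced rows gives x = -2, y = -1, z = -6, w = 5.

x = -2, y = -1, z = -6, w = 5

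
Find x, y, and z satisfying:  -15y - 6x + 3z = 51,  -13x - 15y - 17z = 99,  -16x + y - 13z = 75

x = -4, y = -2, z = -1

Row-reduce the augmented matrix:
R1 ← R1 / (-6).
R2 ← R2 + 13·R1.
R3 ← R3 + 16·R1.
R2 ← R2 / (35/2).
R1 ← R1 − 5/2·R2.
R3 ← R3 − 41·R2.
R3 ← R3 / (1192/35).
R1 ← R1 − 20/7·R3.
R2 ← R2 + 47/35·R3.
Reading off the reduced rows gives x = -4, y = -2, z = -1.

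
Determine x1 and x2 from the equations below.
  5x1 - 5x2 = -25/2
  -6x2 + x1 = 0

From equation 2: x1 = 0 + 6·x2.
Substitute into equation 1 and solve: x2 = -1/2.
Then x1 = -3.

x1 = -3, x2 = -1/2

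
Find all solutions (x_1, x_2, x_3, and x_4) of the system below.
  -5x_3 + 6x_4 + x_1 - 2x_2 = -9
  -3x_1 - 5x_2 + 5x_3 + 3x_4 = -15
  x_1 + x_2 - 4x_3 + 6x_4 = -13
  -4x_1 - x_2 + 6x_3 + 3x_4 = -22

x_1 = 2, x_2 = -1, x_3 = -1, x_4 = -3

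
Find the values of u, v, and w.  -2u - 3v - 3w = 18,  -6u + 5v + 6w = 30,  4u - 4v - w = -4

u = -6, v = -6, w = 4

Row-reduce the augmented matrix:
R1 ← R1 / (-2).
R2 ← R2 + 6·R1.
R3 ← R3 − 4·R1.
R2 ← R2 / (14).
R1 ← R1 − 3/2·R2.
R3 ← R3 + 10·R2.
R3 ← R3 / (26/7).
R1 ← R1 + 3/28·R3.
R2 ← R2 − 15/14·R3.
Reading off the reduced rows gives u = -6, v = -6, w = 4.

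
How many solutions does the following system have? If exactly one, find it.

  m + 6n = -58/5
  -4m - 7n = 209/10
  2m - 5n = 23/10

m = -13/5, n = -3/2

Row-reduce the augmented matrix:
R2 ← R2 + 4·R1.
R3 ← R3 − 2·R1.
R2 ← R2 / (17).
R1 ← R1 − 6·R2.
R3 ← R3 + 17·R2.
R3 reduces to 0 = 0, so the extra equation is consistent.
Reading off the reduced rows gives m = -13/5, n = -3/2.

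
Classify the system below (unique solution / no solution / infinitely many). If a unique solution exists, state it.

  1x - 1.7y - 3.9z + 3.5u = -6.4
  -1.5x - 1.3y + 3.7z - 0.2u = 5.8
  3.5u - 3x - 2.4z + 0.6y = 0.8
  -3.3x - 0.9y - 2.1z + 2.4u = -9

x = 2, y = 4, z = 4, u = 4

Row-reduce the augmented matrix:
R2 ← R2 + 3/2·R1.
R3 ← R3 + 3·R1.
R4 ← R4 + 33/10·R1.
R2 ← R2 / (-77/20).
R1 ← R1 + 17/10·R2.
R3 ← R3 + 9/2·R2.
R4 ← R4 + 651/100·R2.
R3 ← R3 / (-4461/385).
R1 ← R1 + 1136/385·R3.
R2 ← R2 − 43/77·R3.
R4 ← R4 + 3117/275·R3.
R4 ← R4 / (-186623/74350).
R1 ← R1 + 17663/22305·R4.
R2 ← R2 + 8221/8922·R4.
R3 ← R3 + 6235/8922·R4.
Reading off the reduced rows gives x = 2, y = 4, z = 4, u = 4.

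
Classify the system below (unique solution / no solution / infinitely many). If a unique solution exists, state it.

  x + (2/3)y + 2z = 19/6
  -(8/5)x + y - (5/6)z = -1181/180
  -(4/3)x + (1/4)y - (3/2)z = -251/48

Row-reduce the augmented matrix:
R2 ← R2 + 8/5·R1.
R3 ← R3 + 4/3·R1.
R2 ← R2 / (31/15).
R1 ← R1 − 2/3·R2.
R3 ← R3 − 41/36·R2.
R3 ← R3 / (-307/2232).
R1 ← R1 − 115/93·R3.
R2 ← R2 − 71/62·R3.
Reading off the reduced rows gives x = 2, y = -9/4, z = 4/3.

x = 2, y = -9/4, z = 4/3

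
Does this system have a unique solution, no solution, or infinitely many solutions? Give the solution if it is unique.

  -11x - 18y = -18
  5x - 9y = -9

Row-reduce the augmented matrix:
R1 ← R1 / (-11).
R2 ← R2 − 5·R1.
R2 ← R2 / (-189/11).
R1 ← R1 − 18/11·R2.
Reading off the reduced rows gives x = 0, y = 1.

x = 0, y = 1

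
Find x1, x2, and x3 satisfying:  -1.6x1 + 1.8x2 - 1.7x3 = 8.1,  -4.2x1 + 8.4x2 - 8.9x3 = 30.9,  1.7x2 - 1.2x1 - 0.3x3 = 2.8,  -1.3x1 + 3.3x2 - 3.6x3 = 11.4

Row-reduce the augmented matrix:
R1 ← R1 / (-8/5).
R2 ← R2 + 21/5·R1.
R3 ← R3 + 6/5·R1.
R4 ← R4 + 13/10·R1.
R2 ← R2 / (147/40).
R1 ← R1 + 9/8·R2.
R3 ← R3 − 7/20·R2.
R4 ← R4 − 147/80·R2.
R3 ← R3 / (587/420).
R1 ← R1 + 29/98·R3.
R2 ← R2 + 355/294·R3.
R4 reduces to 0 = 0, so the extra equation is consistent.
Reading off the reduced rows gives x1 = -3, x2 = -1, x3 = -3.

x1 = -3, x2 = -1, x3 = -3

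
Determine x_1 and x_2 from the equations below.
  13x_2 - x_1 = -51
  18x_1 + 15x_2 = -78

Row-reduce the augmented matrix:
R1 ← R1 / (-1).
R2 ← R2 − 18·R1.
R2 ← R2 / (249).
R1 ← R1 + 13·R2.
Reading off the reduced rows gives x_1 = -1, x_2 = -4.

x_1 = -1, x_2 = -4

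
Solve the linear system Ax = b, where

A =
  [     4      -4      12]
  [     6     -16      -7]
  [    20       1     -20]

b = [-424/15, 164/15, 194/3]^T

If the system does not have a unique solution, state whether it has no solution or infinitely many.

x_1 = 4/5, x_2 = 2/3, x_3 = -12/5

Row-reduce the augmented matrix:
R1 ← R1 / (4).
R2 ← R2 − 6·R1.
R3 ← R3 − 20·R1.
R2 ← R2 / (-10).
R1 ← R1 + 1·R2.
R3 ← R3 − 21·R2.
R3 ← R3 / (-265/2).
R1 ← R1 − 11/2·R3.
R2 ← R2 − 5/2·R3.
Reading off the reduced rows gives x_1 = 4/5, x_2 = 2/3, x_3 = -12/5.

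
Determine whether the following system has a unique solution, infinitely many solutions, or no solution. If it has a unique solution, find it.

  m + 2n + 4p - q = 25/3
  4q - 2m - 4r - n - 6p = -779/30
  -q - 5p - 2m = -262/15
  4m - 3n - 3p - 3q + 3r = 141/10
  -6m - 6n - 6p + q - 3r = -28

m = 13/5, n = -3/2, p = 7/3, q = 3/5, r = 8/3

Row-reduce the augmented matrix:
R2 ← R2 + 2·R1.
R3 ← R3 + 2·R1.
R4 ← R4 − 4·R1.
R5 ← R5 + 6·R1.
R2 ← R2 / (3).
R1 ← R1 − 2·R2.
R3 ← R3 − 4·R2.
R4 ← R4 + 11·R2.
R5 ← R5 − 6·R2.
R3 ← R3 / (1/3).
R1 ← R1 − 8/3·R3.
R2 ← R2 − 2/3·R3.
R4 ← R4 + 35/3·R3.
R5 ← R5 − 14·R3.
R4 ← R4 / (-190).
R1 ← R1 − 43·R4.
R2 ← R2 − 12·R4.
R3 ← R3 + 17·R4.
R5 ← R5 − 229·R4.
R5 ← R5 / (-307/38).
R1 ← R1 + 15/38·R5.
R2 ← R2 + 18/19·R5.
R3 ← R3 − 13/38·R5.
R4 ← R4 + 35/38·R5.
Reading off the reduced rows gives m = 13/5, n = -3/2, p = 7/3, q = 3/5, r = 8/3.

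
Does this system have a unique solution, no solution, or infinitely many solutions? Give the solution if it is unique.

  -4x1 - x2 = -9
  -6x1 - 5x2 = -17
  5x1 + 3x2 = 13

Row-reduce the augmented matrix:
R1 ← R1 / (-4).
R2 ← R2 + 6·R1.
R3 ← R3 − 5·R1.
R2 ← R2 / (-7/2).
R1 ← R1 − 1/4·R2.
R3 ← R3 − 7/4·R2.
R3 reduces to 0 = 0, so the extra equation is consistent.
Reading off the reduced rows gives x1 = 2, x2 = 1.

x1 = 2, x2 = 1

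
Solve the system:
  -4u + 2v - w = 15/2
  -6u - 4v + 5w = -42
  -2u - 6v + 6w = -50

Row-reduce:
R1 ← R1 / (-4).
R2 ← R2 + 6·R1.
R3 ← R3 + 2·R1.
R2 ← R2 / (-7).
R1 ← R1 + 1/2·R2.
R3 ← R3 + 7·R2.
Row 3 reduces to 0 = -1/2, a contradiction. The system is inconsistent.

no solution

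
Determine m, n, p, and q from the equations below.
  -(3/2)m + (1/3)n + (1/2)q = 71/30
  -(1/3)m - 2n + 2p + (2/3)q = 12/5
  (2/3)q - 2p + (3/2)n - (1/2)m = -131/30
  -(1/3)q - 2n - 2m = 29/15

m = -2, n = 7/5, p = 3, q = -11/5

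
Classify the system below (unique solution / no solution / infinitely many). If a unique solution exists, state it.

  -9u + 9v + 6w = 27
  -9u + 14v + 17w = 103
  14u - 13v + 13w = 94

u = 3, v = 2, w = 6

Row-reduce the augmented matrix:
R1 ← R1 / (-9).
R2 ← R2 + 9·R1.
R3 ← R3 − 14·R1.
R2 ← R2 / (5).
R1 ← R1 + 1·R2.
R3 ← R3 − 1·R2.
R3 ← R3 / (302/15).
R1 ← R1 − 23/15·R3.
R2 ← R2 − 11/5·R3.
Reading off the reduced rows gives u = 3, v = 2, w = 6.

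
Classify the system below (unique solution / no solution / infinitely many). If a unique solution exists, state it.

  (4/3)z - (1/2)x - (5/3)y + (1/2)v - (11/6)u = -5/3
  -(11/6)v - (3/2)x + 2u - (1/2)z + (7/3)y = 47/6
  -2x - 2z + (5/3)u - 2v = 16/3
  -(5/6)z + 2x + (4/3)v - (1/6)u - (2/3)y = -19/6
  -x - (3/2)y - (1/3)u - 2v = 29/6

Row-reduce:
R1 ← R1 / (-1/2).
R2 ← R2 + 3/2·R1.
R3 ← R3 + 2·R1.
R4 ← R4 − 2·R1.
R5 ← R5 + 1·R1.
R2 ← R2 / (22/3).
R1 ← R1 − 10/3·R2.
R3 ← R3 − 20/3·R2.
R4 ← R4 + 22/3·R2.
R5 ← R5 − 11/6·R2.
R3 ← R3 / (-107/33).
R1 ← R1 + 41/66·R3.
R2 ← R2 + 27/44·R3.
R5 ← R5 + 37/24·R3.
Swap R4 and R5.
R4 ← R4 / (1081/2568).
R1 ← R1 + 103/642·R4.
R2 ← R2 − 261/428·R4.
R3 ← R3 + 72/107·R4.
Row 5 reduces to 0 = 3, a contradiction. The system is inconsistent.

no solution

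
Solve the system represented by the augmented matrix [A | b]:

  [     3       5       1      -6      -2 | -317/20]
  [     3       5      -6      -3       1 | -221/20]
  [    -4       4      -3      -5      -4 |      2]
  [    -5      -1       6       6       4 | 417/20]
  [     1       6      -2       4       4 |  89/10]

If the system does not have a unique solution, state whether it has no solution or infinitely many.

x_1 = -2, x_2 = 3/4, x_3 = 0, x_4 = 13/5, x_5 = -1

Row-reduce the augmented matrix:
R1 ← R1 / (3).
R2 ← R2 − 3·R1.
R3 ← R3 + 4·R1.
R4 ← R4 + 5·R1.
R5 ← R5 − 1·R1.
Swap R2 and R3.
R2 ← R2 / (32/3).
R1 ← R1 − 5/3·R2.
R4 ← R4 − 22/3·R2.
R5 ← R5 − 13/3·R2.
R3 ← R3 / (-7).
R1 ← R1 − 19/32·R3.
R2 ← R2 + 5/32·R3.
R4 ← R4 − 141/16·R3.
R5 ← R5 + 53/32·R3.
R4 ← R4 / (61/7).
R1 ← R1 − 2/7·R4.
R2 ← R2 + 9/7·R4.
R3 ← R3 + 3/7·R4.
R5 ← R5 − 74/7·R4.
R5 ← R5 / (-8365/1952).
R1 ← R1 − 651/1952·R5.
R2 ← R2 − 1249/1952·R5.
R3 ← R3 − 15/976·R5.
R4 ← R4 − 1011/976·R5.
Reading off the reduced rows gives x_1 = -2, x_2 = 3/4, x_3 = 0, x_4 = 13/5, x_5 = -1.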